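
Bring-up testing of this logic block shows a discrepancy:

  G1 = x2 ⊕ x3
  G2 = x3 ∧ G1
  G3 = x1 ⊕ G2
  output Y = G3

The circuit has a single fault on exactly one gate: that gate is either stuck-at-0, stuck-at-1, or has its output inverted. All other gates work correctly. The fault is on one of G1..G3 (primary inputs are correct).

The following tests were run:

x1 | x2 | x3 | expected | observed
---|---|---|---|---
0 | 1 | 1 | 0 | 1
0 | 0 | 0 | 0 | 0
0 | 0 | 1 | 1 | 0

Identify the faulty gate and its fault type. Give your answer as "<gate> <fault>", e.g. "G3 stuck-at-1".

G1 inverted output

Fault-free values for test 1 (x1=0, x2=1, x3=1): G1=0, G2=0, G3=0, giving Y=0. Observed 1.
Test 1: faults giving observed 1 are {G1 stuck-at-1, G1 inverted output, G2 stuck-at-1, G2 inverted output, G3 stuck-at-1, G3 inverted output}.
Test 2 (x1=0, x2=0, x3=0): fault-free G1=0, G2=0, G3=0 → 0; observed 0. Eliminates G2 stuck-at-1, G2 inverted output, G3 stuck-at-1, G3 inverted output.
Test 3 (x1=0, x2=0, x3=1): fault-free G1=1, G2=1, G3=1 → 1; observed 0. Eliminates G1 stuck-at-1.
Only G1 inverted output is consistent with every test.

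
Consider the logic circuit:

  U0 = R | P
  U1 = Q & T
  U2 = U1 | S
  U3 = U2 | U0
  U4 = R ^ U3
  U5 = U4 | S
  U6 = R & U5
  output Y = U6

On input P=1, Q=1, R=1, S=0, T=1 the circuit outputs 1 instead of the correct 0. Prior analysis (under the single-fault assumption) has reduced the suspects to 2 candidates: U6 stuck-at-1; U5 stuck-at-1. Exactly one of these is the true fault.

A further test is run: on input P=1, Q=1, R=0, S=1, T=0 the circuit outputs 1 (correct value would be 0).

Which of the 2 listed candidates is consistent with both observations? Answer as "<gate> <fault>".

Evaluate each candidate on input P=1, Q=1, R=0, S=1, T=0:
  U6 stuck-at-1: U0=1, U1=0, U2=1, U3=1, U4=1, U5=1, U6=1 [stuck-at-1] → 1 — matches
  U5 stuck-at-1: U0=1, U1=0, U2=1, U3=1, U4=1, U5=1 [stuck-at-1], U6=0 → 0 — eliminated
Only U6 stuck-at-1 reproduces the observed 1.

U6 stuck-at-1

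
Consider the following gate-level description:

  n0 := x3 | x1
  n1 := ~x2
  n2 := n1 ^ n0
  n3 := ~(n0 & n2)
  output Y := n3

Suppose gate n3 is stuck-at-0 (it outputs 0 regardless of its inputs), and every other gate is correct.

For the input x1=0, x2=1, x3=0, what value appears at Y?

0

Propagate with n3 forced: n0=0, n1=0, n2=0, n3=0 [stuck-at-0].
So Y = 0. (Without the fault it would be 1.)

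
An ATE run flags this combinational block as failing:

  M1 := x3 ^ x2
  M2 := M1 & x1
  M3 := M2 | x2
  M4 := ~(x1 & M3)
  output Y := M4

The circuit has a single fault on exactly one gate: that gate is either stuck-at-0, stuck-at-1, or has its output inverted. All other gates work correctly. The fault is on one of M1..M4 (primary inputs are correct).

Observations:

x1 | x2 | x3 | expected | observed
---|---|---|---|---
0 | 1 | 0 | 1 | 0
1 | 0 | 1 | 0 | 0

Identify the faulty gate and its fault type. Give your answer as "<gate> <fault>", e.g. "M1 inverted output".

Fault-free values for test 1 (x1=0, x2=1, x3=0): M1=1, M2=0, M3=1, M4=1, giving Y=1. Observed 0.
Test 1: faults giving observed 0 are {M4 stuck-at-0, M4 inverted output}.
Test 2 (x1=1, x2=0, x3=1): fault-free M1=1, M2=1, M3=1, M4=0 → 0; observed 0. Eliminates M4 inverted output.
Only M4 stuck-at-0 is consistent with every test.

M4 stuck-at-0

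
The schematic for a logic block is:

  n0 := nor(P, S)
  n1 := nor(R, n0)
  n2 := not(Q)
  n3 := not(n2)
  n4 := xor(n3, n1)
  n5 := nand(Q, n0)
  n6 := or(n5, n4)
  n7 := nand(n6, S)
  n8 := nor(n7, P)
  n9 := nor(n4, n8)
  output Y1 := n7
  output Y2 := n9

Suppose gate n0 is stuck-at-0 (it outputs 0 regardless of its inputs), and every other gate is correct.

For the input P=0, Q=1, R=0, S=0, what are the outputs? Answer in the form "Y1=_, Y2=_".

Y1=1, Y2=1

Propagate with n0 forced: n0=0 [stuck-at-0], n1=1, n2=0, n3=1, n4=0, n5=1, n6=1, n7=1, n8=0, n9=1.
So the outputs are Y1=1, Y2=1. (Without the fault they would be Y1=1, Y2=0.)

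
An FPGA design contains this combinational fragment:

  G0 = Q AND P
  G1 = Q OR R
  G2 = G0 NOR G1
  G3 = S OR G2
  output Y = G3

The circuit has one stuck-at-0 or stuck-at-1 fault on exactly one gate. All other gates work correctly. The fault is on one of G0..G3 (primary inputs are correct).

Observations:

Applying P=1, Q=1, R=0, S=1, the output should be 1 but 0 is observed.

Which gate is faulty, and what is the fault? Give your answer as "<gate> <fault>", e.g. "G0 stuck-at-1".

G3 stuck-at-0

Fault-free values for test 1 (P=1, Q=1, R=0, S=1): G0=1, G1=1, G2=0, G3=1, giving Y=1. Observed 0.
Test 1: faults giving observed 0 are {G3 stuck-at-0}.
Only G3 stuck-at-0 is consistent with every test.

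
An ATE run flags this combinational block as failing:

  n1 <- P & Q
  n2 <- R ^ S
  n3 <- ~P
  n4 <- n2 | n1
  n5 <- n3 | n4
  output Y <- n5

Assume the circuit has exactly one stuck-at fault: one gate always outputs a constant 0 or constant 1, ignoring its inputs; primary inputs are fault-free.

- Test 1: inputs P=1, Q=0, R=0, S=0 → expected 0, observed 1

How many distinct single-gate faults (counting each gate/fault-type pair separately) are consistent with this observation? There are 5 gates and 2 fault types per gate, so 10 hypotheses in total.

Fault-free: n1=0, n2=0, n3=0, n4=0, n5=0 → 0. Observed 1.
  n1 stuck-at-0: output 0 ✗
  n1 stuck-at-1: output 1 ✓
  n2 stuck-at-0: output 0 ✗
  n2 stuck-at-1: output 1 ✓
  n3 stuck-at-0: output 0 ✗
  n3 stuck-at-1: output 1 ✓
  n4 stuck-at-0: output 0 ✗
  n4 stuck-at-1: output 1 ✓
  n5 stuck-at-0: output 0 ✗
  n5 stuck-at-1: output 1 ✓
Consistent faults: {n1 stuck-at-1, n2 stuck-at-1, n3 stuck-at-1, n4 stuck-at-1, n5 stuck-at-1} — 5 in all.

5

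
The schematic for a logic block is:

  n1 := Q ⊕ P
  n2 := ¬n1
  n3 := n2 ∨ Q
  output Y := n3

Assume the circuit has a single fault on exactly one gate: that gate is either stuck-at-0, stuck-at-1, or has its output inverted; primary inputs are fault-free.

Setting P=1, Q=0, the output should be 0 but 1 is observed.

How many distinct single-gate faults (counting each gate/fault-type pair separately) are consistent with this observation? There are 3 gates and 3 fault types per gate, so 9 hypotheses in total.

6

Fault-free: n1=1, n2=0, n3=0 → 0. Observed 1.
  n1 stuck-at-0: output 1 ✓
  n1 stuck-at-1: output 0 ✗
  n1 inverted output: output 1 ✓
  n2 stuck-at-0: output 0 ✗
  n2 stuck-at-1: output 1 ✓
  n2 inverted output: output 1 ✓
  n3 stuck-at-0: output 0 ✗
  n3 stuck-at-1: output 1 ✓
  n3 inverted output: output 1 ✓
Consistent faults: {n1 stuck-at-0, n1 inverted output, n2 stuck-at-1, n2 inverted output, n3 stuck-at-1, n3 inverted output} — 6 in all.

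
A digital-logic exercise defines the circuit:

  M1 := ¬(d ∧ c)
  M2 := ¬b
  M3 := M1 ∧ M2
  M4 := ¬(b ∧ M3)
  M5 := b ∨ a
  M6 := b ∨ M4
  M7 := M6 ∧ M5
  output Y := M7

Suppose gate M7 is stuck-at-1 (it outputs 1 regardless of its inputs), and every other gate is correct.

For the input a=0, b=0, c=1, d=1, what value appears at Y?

Propagate with M7 forced: M1=0, M2=1, M3=0, M4=1, M5=0, M6=1, M7=1 [stuck-at-1].
So Y = 1. (Without the fault it would be 0.)

1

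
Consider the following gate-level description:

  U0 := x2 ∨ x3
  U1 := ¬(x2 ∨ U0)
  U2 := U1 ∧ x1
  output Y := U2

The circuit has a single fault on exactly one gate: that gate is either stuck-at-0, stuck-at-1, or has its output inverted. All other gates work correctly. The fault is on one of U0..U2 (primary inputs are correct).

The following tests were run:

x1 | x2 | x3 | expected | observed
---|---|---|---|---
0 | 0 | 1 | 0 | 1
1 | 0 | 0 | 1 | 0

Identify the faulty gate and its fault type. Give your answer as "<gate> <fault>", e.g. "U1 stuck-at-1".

U2 inverted output

Fault-free values for test 1 (x1=0, x2=0, x3=1): U0=1, U1=0, U2=0, giving Y=0. Observed 1.
Test 1: faults giving observed 1 are {U2 stuck-at-1, U2 inverted output}.
Test 2 (x1=1, x2=0, x3=0): fault-free U0=0, U1=1, U2=1 → 1; observed 0. Eliminates U2 stuck-at-1.
Only U2 inverted output is consistent with every test.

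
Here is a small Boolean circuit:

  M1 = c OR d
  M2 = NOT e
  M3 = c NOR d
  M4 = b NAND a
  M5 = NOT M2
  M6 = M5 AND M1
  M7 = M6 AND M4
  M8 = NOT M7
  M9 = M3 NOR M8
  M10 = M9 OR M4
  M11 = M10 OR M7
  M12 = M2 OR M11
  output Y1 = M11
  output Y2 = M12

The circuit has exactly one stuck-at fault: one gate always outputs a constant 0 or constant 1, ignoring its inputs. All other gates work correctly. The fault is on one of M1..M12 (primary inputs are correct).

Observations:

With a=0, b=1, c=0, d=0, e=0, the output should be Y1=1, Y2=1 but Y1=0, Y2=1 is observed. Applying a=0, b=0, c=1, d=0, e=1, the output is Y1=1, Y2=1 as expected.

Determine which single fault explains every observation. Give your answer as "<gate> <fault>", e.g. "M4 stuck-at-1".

Fault-free values for test 1 (a=0, b=1, c=0, d=0, e=0): M1=0, M2=1, M3=1, M4=1, M5=0, M6=0, M7=0, M8=1, M9=0, M10=1, M11=1, M12=1, giving Y1=1, Y2=1. Observed Y1=0, Y2=1.
Test 1: faults giving observed Y1=0, Y2=1 are {M4 stuck-at-0, M10 stuck-at-0, M11 stuck-at-0}.
Test 2 (a=0, b=0, c=1, d=0, e=1): fault-free M1=1, M2=0, M3=0, M4=1, M5=1, M6=1, M7=1, M8=0, M9=1, M10=1, M11=1, M12=1 → Y1=1, Y2=1; observed Y1=1, Y2=1. Eliminates M4 stuck-at-0, M11 stuck-at-0.
Only M10 stuck-at-0 is consistent with every test.

M10 stuck-at-0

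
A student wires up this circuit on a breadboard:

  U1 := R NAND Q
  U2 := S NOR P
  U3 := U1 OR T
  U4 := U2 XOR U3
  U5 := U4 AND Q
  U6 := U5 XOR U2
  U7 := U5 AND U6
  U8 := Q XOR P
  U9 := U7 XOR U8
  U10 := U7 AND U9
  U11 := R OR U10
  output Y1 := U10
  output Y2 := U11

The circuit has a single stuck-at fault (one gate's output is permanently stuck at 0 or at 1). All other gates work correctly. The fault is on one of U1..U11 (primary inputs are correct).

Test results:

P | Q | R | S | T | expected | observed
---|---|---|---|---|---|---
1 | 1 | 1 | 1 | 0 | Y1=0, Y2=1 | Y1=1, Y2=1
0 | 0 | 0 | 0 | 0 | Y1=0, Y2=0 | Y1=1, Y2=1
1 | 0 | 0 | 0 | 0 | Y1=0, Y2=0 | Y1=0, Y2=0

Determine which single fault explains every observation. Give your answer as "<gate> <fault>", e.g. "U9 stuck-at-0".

Fault-free values for test 1 (P=1, Q=1, R=1, S=1, T=0): U1=0, U2=0, U3=0, U4=0, U5=0, U6=0, U7=0, U8=0, U9=0, U10=0, U11=1, giving Y1=0, Y2=1. Observed Y1=1, Y2=1.
Test 1: faults giving observed Y1=1, Y2=1 are {U1 stuck-at-1, U3 stuck-at-1, U4 stuck-at-1, U5 stuck-at-1, U7 stuck-at-1, U10 stuck-at-1}.
Test 2 (P=0, Q=0, R=0, S=0, T=0): fault-free U1=1, U2=1, U3=1, U4=0, U5=0, U6=1, U7=0, U8=0, U9=0, U10=0, U11=0 → Y1=0, Y2=0; observed Y1=1, Y2=1. Eliminates U1 stuck-at-1, U3 stuck-at-1, U4 stuck-at-1, U5 stuck-at-1.
Test 3 (P=1, Q=0, R=0, S=0, T=0): fault-free U1=1, U2=0, U3=1, U4=1, U5=0, U6=0, U7=0, U8=1, U9=1, U10=0, U11=0 → Y1=0, Y2=0; observed Y1=0, Y2=0. Eliminates U10 stuck-at-1.
Only U7 stuck-at-1 is consistent with every test.

U7 stuck-at-1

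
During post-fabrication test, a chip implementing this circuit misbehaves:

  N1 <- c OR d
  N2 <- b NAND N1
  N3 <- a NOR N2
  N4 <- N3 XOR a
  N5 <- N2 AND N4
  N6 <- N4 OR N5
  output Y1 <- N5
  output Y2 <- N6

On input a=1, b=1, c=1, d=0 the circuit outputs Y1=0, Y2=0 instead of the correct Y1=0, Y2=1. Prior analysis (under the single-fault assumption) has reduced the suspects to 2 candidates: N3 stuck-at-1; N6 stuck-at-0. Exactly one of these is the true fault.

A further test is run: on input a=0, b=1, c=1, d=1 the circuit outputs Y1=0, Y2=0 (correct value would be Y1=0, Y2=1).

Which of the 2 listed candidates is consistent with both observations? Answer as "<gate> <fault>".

N6 stuck-at-0

Evaluate each candidate on input a=0, b=1, c=1, d=1:
  N3 stuck-at-1: N1=1, N2=0, N3=1 [stuck-at-1], N4=1, N5=0, N6=1 → Y1=0, Y2=1 — eliminated
  N6 stuck-at-0: N1=1, N2=0, N3=1, N4=1, N5=0, N6=0 [stuck-at-0] → Y1=0, Y2=0 — matches
Only N6 stuck-at-0 reproduces the observed Y1=0, Y2=0.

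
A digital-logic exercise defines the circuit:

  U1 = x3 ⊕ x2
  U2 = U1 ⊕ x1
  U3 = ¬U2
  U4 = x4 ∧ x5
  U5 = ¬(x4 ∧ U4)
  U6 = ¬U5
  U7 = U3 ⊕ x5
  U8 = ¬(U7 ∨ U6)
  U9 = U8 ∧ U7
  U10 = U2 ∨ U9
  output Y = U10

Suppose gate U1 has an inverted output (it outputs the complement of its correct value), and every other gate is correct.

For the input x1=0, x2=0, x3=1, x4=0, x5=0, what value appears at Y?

Propagate with U1 forced: U1=0 [inverted output], U2=0, U3=1, U4=0, U5=1, U6=0, U7=1, U8=0, U9=0, U10=0.
So Y = 0. (Without the fault it would be 1.)

0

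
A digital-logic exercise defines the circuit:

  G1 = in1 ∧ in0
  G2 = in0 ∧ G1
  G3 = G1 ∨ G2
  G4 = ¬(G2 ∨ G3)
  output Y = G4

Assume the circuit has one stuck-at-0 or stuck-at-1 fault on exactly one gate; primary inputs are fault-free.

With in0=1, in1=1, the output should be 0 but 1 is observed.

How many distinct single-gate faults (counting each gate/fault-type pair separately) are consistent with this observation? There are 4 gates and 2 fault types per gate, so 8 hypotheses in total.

Fault-free: G1=1, G2=1, G3=1, G4=0 → 0. Observed 1.
  G1 stuck-at-0: output 1 ✓
  G1 stuck-at-1: output 0 ✗
  G2 stuck-at-0: output 0 ✗
  G2 stuck-at-1: output 0 ✗
  G3 stuck-at-0: output 0 ✗
  G3 stuck-at-1: output 0 ✗
  G4 stuck-at-0: output 0 ✗
  G4 stuck-at-1: output 1 ✓
Consistent faults: {G1 stuck-at-0, G4 stuck-at-1} — 2 in all.

2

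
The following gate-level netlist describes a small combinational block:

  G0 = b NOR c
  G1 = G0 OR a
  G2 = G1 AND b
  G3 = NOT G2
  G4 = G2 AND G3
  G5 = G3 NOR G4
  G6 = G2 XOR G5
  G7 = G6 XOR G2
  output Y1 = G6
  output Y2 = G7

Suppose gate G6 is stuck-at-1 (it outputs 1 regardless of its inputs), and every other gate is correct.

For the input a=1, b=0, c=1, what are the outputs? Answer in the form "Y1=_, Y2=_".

Y1=1, Y2=1

Propagate with G6 forced: G0=0, G1=1, G2=0, G3=1, G4=0, G5=0, G6=1 [stuck-at-1], G7=1.
So the outputs are Y1=1, Y2=1. (Without the fault they would be Y1=0, Y2=0.)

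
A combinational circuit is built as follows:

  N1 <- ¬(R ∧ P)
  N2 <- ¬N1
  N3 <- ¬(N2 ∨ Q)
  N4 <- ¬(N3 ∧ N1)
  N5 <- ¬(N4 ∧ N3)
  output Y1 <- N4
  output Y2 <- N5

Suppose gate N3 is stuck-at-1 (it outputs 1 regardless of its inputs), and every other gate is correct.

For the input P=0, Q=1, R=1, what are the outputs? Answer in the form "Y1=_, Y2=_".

Propagate with N3 forced: N1=1, N2=0, N3=1 [stuck-at-1], N4=0, N5=1.
So the outputs are Y1=0, Y2=1. (Without the fault they would be Y1=1, Y2=1.)

Y1=0, Y2=1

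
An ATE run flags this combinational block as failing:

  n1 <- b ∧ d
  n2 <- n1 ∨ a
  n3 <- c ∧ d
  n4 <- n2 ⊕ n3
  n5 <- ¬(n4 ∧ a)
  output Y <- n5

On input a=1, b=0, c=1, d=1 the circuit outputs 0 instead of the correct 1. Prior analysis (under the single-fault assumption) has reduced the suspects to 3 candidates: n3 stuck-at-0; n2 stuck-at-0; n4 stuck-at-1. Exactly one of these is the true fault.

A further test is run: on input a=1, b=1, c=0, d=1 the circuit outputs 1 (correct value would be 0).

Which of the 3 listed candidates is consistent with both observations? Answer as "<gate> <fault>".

n2 stuck-at-0

Evaluate each candidate on input a=1, b=1, c=0, d=1:
  n3 stuck-at-0: n1=1, n2=1, n3=0 [stuck-at-0], n4=1, n5=0 → 0 — eliminated
  n2 stuck-at-0: n1=1, n2=0 [stuck-at-0], n3=0, n4=0, n5=1 → 1 — matches
  n4 stuck-at-1: n1=1, n2=1, n3=0, n4=1 [stuck-at-1], n5=0 → 0 — eliminated
Only n2 stuck-at-0 reproduces the observed 1.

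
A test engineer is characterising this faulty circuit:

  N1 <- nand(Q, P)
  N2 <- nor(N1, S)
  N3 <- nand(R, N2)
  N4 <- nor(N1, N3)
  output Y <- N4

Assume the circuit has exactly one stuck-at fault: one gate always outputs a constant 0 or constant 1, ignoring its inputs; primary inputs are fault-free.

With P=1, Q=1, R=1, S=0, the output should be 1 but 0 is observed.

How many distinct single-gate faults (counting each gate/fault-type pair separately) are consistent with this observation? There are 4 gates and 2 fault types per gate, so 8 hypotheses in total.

Fault-free: N1=0, N2=1, N3=0, N4=1 → 1. Observed 0.
  N1 stuck-at-0: output 1 ✗
  N1 stuck-at-1: output 0 ✓
  N2 stuck-at-0: output 0 ✓
  N2 stuck-at-1: output 1 ✗
  N3 stuck-at-0: output 1 ✗
  N3 stuck-at-1: output 0 ✓
  N4 stuck-at-0: output 0 ✓
  N4 stuck-at-1: output 1 ✗
Consistent faults: {N1 stuck-at-1, N2 stuck-at-0, N3 stuck-at-1, N4 stuck-at-0} — 4 in all.

4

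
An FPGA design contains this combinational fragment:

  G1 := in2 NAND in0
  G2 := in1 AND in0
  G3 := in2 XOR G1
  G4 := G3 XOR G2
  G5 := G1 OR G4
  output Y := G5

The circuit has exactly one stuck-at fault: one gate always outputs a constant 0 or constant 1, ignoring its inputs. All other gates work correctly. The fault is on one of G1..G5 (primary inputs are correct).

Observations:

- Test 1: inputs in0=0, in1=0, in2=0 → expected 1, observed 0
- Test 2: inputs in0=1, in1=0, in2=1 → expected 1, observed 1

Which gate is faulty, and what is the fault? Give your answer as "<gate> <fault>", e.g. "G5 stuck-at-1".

G1 stuck-at-0

Fault-free values for test 1 (in0=0, in1=0, in2=0): G1=1, G2=0, G3=1, G4=1, G5=1, giving Y=1. Observed 0.
Test 1: faults giving observed 0 are {G1 stuck-at-0, G5 stuck-at-0}.
Test 2 (in0=1, in1=0, in2=1): fault-free G1=0, G2=0, G3=1, G4=1, G5=1 → 1; observed 1. Eliminates G5 stuck-at-0.
Only G1 stuck-at-0 is consistent with every test.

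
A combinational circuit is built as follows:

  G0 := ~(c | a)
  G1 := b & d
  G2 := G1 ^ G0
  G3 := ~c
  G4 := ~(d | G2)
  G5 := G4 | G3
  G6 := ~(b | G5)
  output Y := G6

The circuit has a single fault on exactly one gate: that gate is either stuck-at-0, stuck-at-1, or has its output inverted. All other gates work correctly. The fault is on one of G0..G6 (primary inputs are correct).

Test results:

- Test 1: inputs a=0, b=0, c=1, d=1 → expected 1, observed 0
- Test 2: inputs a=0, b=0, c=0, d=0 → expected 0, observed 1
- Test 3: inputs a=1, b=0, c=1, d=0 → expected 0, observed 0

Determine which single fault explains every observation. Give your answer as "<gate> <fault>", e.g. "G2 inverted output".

Fault-free values for test 1 (a=0, b=0, c=1, d=1): G0=0, G1=0, G2=0, G3=0, G4=0, G5=0, G6=1, giving Y=1. Observed 0.
Test 1: faults giving observed 0 are {G3 stuck-at-1, G3 inverted output, G4 stuck-at-1, G4 inverted output, G5 stuck-at-1, G5 inverted output, G6 stuck-at-0, G6 inverted output}.
Test 2 (a=0, b=0, c=0, d=0): fault-free G0=1, G1=0, G2=1, G3=1, G4=0, G5=1, G6=0 → 0; observed 1. Eliminates G3 stuck-at-1, G4 stuck-at-1, G4 inverted output, G5 stuck-at-1, G6 stuck-at-0.
Test 3 (a=1, b=0, c=1, d=0): fault-free G0=0, G1=0, G2=0, G3=0, G4=1, G5=1, G6=0 → 0; observed 0. Eliminates G5 inverted output, G6 inverted output.
Only G3 inverted output is consistent with every test.

G3 inverted output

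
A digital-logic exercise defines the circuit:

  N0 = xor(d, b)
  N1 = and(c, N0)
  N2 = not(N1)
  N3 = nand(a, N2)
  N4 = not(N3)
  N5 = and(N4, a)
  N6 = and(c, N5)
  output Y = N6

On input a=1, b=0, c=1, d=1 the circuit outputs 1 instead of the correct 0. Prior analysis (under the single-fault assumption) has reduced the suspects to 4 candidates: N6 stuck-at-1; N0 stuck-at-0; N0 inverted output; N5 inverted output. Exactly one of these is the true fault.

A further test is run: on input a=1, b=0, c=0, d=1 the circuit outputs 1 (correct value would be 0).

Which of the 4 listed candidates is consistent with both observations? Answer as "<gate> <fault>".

N6 stuck-at-1

Evaluate each candidate on input a=1, b=0, c=0, d=1:
  N6 stuck-at-1: N0=1, N1=0, N2=1, N3=0, N4=1, N5=1, N6=1 [stuck-at-1] → 1 — matches
  N0 stuck-at-0: N0=0 [stuck-at-0], N1=0, N2=1, N3=0, N4=1, N5=1, N6=0 → 0 — eliminated
  N0 inverted output: N0=0 [inverted output], N1=0, N2=1, N3=0, N4=1, N5=1, N6=0 → 0 — eliminated
  N5 inverted output: N0=1, N1=0, N2=1, N3=0, N4=1, N5=0 [inverted output], N6=0 → 0 — eliminated
Only N6 stuck-at-1 reproduces the observed 1.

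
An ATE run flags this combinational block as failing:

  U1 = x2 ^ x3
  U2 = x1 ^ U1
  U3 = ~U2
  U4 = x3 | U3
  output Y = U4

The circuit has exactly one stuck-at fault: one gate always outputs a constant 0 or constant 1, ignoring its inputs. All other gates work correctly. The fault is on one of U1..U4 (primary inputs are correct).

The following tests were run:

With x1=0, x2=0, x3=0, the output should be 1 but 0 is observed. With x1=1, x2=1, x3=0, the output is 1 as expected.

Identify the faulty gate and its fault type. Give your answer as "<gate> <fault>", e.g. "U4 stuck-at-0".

Fault-free values for test 1 (x1=0, x2=0, x3=0): U1=0, U2=0, U3=1, U4=1, giving Y=1. Observed 0.
Test 1: faults giving observed 0 are {U1 stuck-at-1, U2 stuck-at-1, U3 stuck-at-0, U4 stuck-at-0}.
Test 2 (x1=1, x2=1, x3=0): fault-free U1=1, U2=0, U3=1, U4=1 → 1; observed 1. Eliminates U2 stuck-at-1, U3 stuck-at-0, U4 stuck-at-0.
Only U1 stuck-at-1 is consistent with every test.

U1 stuck-at-1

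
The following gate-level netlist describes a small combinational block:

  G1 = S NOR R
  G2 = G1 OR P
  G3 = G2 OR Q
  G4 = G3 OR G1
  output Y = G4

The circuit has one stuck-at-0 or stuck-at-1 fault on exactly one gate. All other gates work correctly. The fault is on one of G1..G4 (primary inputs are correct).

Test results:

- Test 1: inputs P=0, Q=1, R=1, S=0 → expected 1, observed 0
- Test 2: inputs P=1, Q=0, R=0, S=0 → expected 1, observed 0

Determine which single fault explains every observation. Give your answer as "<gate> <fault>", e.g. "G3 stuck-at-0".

Fault-free values for test 1 (P=0, Q=1, R=1, S=0): G1=0, G2=0, G3=1, G4=1, giving Y=1. Observed 0.
Test 1: faults giving observed 0 are {G3 stuck-at-0, G4 stuck-at-0}.
Test 2 (P=1, Q=0, R=0, S=0): fault-free G1=1, G2=1, G3=1, G4=1 → 1; observed 0. Eliminates G3 stuck-at-0.
Only G4 stuck-at-0 is consistent with every test.

G4 stuck-at-0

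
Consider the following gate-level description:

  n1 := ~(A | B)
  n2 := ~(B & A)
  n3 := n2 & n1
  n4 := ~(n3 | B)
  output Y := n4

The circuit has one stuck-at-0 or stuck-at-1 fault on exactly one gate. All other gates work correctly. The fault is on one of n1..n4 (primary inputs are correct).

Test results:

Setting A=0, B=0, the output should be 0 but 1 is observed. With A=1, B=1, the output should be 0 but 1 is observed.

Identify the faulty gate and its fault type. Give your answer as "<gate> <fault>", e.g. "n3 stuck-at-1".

Fault-free values for test 1 (A=0, B=0): n1=1, n2=1, n3=1, n4=0, giving Y=0. Observed 1.
Test 1: faults giving observed 1 are {n1 stuck-at-0, n2 stuck-at-0, n3 stuck-at-0, n4 stuck-at-1}.
Test 2 (A=1, B=1): fault-free n1=0, n2=0, n3=0, n4=0 → 0; observed 1. Eliminates n1 stuck-at-0, n2 stuck-at-0, n3 stuck-at-0.
Only n4 stuck-at-1 is consistent with every test.

n4 stuck-at-1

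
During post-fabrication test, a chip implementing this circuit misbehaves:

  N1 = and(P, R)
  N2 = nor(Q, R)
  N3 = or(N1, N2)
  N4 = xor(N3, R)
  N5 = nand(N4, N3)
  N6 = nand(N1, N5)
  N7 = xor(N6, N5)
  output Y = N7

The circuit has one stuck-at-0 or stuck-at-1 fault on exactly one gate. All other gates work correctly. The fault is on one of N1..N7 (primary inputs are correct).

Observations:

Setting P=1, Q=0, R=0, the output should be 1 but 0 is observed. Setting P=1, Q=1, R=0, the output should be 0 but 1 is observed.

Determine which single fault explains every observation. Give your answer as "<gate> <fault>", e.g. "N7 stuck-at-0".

N6 stuck-at-0

Fault-free values for test 1 (P=1, Q=0, R=0): N1=0, N2=1, N3=1, N4=1, N5=0, N6=1, N7=1, giving Y=1. Observed 0.
Test 1: faults giving observed 0 are {N2 stuck-at-0, N3 stuck-at-0, N4 stuck-at-0, N5 stuck-at-1, N6 stuck-at-0, N7 stuck-at-0}.
Test 2 (P=1, Q=1, R=0): fault-free N1=0, N2=0, N3=0, N4=0, N5=1, N6=1, N7=0 → 0; observed 1. Eliminates N2 stuck-at-0, N3 stuck-at-0, N4 stuck-at-0, N5 stuck-at-1, N7 stuck-at-0.
Only N6 stuck-at-0 is consistent with every test.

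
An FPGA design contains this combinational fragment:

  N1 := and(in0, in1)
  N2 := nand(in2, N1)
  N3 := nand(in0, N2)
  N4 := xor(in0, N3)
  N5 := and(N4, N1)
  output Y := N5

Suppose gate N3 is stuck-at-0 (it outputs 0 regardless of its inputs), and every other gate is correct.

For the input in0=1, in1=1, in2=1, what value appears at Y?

Propagate with N3 forced: N1=1, N2=0, N3=0 [stuck-at-0], N4=1, N5=1.
So Y = 1. (Without the fault it would be 0.)

1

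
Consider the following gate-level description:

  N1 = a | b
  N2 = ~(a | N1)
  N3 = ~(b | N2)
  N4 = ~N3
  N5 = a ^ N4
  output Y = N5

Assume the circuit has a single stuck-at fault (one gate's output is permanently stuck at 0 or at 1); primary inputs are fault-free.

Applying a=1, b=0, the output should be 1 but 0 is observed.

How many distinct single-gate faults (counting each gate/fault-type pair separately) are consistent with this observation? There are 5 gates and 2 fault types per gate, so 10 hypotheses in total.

4

Fault-free: N1=1, N2=0, N3=1, N4=0, N5=1 → 1. Observed 0.
  N1 stuck-at-0: output 1 ✗
  N1 stuck-at-1: output 1 ✗
  N2 stuck-at-0: output 1 ✗
  N2 stuck-at-1: output 0 ✓
  N3 stuck-at-0: output 0 ✓
  N3 stuck-at-1: output 1 ✗
  N4 stuck-at-0: output 1 ✗
  N4 stuck-at-1: output 0 ✓
  N5 stuck-at-0: output 0 ✓
  N5 stuck-at-1: output 1 ✗
Consistent faults: {N2 stuck-at-1, N3 stuck-at-0, N4 stuck-at-1, N5 stuck-at-0} — 4 in all.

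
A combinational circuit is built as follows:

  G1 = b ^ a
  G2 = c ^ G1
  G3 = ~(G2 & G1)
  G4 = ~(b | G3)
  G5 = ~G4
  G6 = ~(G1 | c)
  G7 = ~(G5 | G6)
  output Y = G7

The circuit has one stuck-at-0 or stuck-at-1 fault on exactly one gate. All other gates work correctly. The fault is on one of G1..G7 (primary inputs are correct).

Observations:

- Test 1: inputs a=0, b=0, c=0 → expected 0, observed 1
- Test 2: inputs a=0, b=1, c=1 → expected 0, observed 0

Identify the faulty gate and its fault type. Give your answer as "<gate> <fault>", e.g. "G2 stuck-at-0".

Fault-free values for test 1 (a=0, b=0, c=0): G1=0, G2=0, G3=1, G4=0, G5=1, G6=1, G7=0, giving Y=0. Observed 1.
Test 1: faults giving observed 1 are {G1 stuck-at-1, G7 stuck-at-1}.
Test 2 (a=0, b=1, c=1): fault-free G1=1, G2=0, G3=1, G4=0, G5=1, G6=0, G7=0 → 0; observed 0. Eliminates G7 stuck-at-1.
Only G1 stuck-at-1 is consistent with every test.

G1 stuck-at-1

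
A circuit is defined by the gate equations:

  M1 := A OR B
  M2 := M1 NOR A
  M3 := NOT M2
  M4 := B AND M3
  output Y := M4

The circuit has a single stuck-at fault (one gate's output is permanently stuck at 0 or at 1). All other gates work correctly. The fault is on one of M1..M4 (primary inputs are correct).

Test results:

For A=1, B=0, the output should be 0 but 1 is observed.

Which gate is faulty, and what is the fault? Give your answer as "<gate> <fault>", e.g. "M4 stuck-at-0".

Fault-free values for test 1 (A=1, B=0): M1=1, M2=0, M3=1, M4=0, giving Y=0. Observed 1.
Test 1: faults giving observed 1 are {M4 stuck-at-1}.
Only M4 stuck-at-1 is consistent with every test.

M4 stuck-at-1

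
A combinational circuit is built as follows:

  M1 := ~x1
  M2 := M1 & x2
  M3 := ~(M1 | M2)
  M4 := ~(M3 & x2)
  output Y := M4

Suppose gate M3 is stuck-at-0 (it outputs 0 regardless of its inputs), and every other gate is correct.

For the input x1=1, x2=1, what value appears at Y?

Propagate with M3 forced: M1=0, M2=0, M3=0 [stuck-at-0], M4=1.
So Y = 1. (Without the fault it would be 0.)

1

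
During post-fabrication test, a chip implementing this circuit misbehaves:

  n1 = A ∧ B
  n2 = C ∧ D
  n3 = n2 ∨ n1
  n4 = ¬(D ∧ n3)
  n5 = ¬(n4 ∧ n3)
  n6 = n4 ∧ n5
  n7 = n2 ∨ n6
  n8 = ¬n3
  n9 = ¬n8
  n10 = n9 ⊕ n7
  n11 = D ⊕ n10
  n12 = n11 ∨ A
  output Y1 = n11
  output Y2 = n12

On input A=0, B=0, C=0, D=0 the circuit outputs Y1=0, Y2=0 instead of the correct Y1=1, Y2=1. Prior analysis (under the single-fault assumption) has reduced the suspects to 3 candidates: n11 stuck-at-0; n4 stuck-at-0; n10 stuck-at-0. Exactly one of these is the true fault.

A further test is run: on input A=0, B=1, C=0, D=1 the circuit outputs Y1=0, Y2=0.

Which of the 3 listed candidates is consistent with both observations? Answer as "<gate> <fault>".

n11 stuck-at-0

Evaluate each candidate on input A=0, B=1, C=0, D=1:
  n11 stuck-at-0: n1=0, n2=0, n3=0, n4=1, n5=1, n6=1, n7=1, n8=1, n9=0, n10=1, n11=0 [stuck-at-0], n12=0 → Y1=0, Y2=0 — matches
  n4 stuck-at-0: n1=0, n2=0, n3=0, n4=0 [stuck-at-0], n5=1, n6=0, n7=0, n8=1, n9=0, n10=0, n11=1, n12=1 → Y1=1, Y2=1 — eliminated
  n10 stuck-at-0: n1=0, n2=0, n3=0, n4=1, n5=1, n6=1, n7=1, n8=1, n9=0, n10=0 [stuck-at-0], n11=1, n12=1 → Y1=1, Y2=1 — eliminated
Only n11 stuck-at-0 reproduces the observed Y1=0, Y2=0.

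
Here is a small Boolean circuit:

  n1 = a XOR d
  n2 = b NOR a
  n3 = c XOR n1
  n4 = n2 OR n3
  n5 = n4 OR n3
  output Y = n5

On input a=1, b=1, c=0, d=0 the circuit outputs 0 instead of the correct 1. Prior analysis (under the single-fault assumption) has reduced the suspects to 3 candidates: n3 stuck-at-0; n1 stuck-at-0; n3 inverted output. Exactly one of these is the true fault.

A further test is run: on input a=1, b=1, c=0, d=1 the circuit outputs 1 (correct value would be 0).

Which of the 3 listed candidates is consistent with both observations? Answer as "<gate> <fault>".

Evaluate each candidate on input a=1, b=1, c=0, d=1:
  n3 stuck-at-0: n1=0, n2=0, n3=0 [stuck-at-0], n4=0, n5=0 → 0 — eliminated
  n1 stuck-at-0: n1=0 [stuck-at-0], n2=0, n3=0, n4=0, n5=0 → 0 — eliminated
  n3 inverted output: n1=0, n2=0, n3=1 [inverted output], n4=1, n5=1 → 1 — matches
Only n3 inverted output reproduces the observed 1.

n3 inverted output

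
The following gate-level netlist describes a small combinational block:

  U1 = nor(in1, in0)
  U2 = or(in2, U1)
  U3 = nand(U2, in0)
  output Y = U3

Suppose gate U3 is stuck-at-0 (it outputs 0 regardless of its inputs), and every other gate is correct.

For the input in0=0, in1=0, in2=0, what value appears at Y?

Propagate with U3 forced: U1=1, U2=1, U3=0 [stuck-at-0].
So Y = 0. (Without the fault it would be 1.)

0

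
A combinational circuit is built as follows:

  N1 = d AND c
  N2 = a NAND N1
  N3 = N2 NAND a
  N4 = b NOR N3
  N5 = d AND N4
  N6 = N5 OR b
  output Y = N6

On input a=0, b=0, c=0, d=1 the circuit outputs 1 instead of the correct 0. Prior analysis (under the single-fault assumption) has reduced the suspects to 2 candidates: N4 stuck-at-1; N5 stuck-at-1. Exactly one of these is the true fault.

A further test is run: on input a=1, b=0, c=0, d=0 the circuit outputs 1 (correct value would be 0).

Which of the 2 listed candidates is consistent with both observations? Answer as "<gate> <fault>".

Evaluate each candidate on input a=1, b=0, c=0, d=0:
  N4 stuck-at-1: N1=0, N2=1, N3=0, N4=1 [stuck-at-1], N5=0, N6=0 → 0 — eliminated
  N5 stuck-at-1: N1=0, N2=1, N3=0, N4=1, N5=1 [stuck-at-1], N6=1 → 1 — matches
Only N5 stuck-at-1 reproduces the observed 1.

N5 stuck-at-1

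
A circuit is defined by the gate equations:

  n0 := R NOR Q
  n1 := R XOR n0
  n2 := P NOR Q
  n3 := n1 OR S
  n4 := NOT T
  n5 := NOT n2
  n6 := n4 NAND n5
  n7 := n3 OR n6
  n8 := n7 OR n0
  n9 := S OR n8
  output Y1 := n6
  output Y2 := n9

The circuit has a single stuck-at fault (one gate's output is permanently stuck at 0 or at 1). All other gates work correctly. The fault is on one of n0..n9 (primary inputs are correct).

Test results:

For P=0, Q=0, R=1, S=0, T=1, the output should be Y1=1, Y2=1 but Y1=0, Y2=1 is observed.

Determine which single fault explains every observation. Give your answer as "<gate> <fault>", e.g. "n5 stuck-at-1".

Fault-free values for test 1 (P=0, Q=0, R=1, S=0, T=1): n0=0, n1=1, n2=1, n3=1, n4=0, n5=0, n6=1, n7=1, n8=1, n9=1, giving Y1=1, Y2=1. Observed Y1=0, Y2=1.
Test 1: faults giving observed Y1=0, Y2=1 are {n6 stuck-at-0}.
Only n6 stuck-at-0 is consistent with every test.

n6 stuck-at-0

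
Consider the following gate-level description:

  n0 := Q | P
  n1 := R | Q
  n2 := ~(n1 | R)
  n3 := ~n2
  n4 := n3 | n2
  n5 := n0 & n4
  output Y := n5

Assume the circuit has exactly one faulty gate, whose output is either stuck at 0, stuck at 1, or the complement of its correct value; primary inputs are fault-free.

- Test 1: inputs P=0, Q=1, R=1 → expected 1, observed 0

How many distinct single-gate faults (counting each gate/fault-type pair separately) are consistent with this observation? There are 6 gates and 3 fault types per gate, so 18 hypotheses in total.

Fault-free: n0=1, n1=1, n2=0, n3=1, n4=1, n5=1 → 1. Observed 0.
  n0: stuck-at-0, inverted output ✓; others ✗
  n1: none of the 3 fault types match ✗
  n2: none of the 3 fault types match ✗
  n3: stuck-at-0, inverted output ✓; others ✗
  n4: stuck-at-0, inverted output ✓; others ✗
  n5: stuck-at-0, inverted output ✓; others ✗
Consistent faults: {n0 stuck-at-0, n0 inverted output, n3 stuck-at-0, n3 inverted output, n4 stuck-at-0, n4 inverted output, n5 stuck-at-0, n5 inverted output} — 8 in all.

8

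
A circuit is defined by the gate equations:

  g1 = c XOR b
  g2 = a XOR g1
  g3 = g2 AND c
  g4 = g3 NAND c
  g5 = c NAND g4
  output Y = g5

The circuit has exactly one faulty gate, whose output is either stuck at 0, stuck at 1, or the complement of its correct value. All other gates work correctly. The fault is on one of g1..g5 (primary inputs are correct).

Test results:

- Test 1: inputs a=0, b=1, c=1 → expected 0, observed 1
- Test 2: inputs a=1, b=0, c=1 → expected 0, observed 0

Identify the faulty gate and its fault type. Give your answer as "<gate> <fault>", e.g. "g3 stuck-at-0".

g1 stuck-at-1

Fault-free values for test 1 (a=0, b=1, c=1): g1=0, g2=0, g3=0, g4=1, g5=0, giving Y=0. Observed 1.
Test 1: faults giving observed 1 are {g1 stuck-at-1, g1 inverted output, g2 stuck-at-1, g2 inverted output, g3 stuck-at-1, g3 inverted output, g4 stuck-at-0, g4 inverted output, g5 stuck-at-1, g5 inverted output}.
Test 2 (a=1, b=0, c=1): fault-free g1=1, g2=0, g3=0, g4=1, g5=0 → 0; observed 0. Eliminates g1 inverted output, g2 stuck-at-1, g2 inverted output, g3 stuck-at-1, g3 inverted output, g4 stuck-at-0, g4 inverted output, g5 stuck-at-1, g5 inverted output.
Only g1 stuck-at-1 is consistent with every test.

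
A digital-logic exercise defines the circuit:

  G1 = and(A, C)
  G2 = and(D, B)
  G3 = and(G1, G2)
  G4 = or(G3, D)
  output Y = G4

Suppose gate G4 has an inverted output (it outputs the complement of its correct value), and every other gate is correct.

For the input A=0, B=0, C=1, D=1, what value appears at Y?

Propagate with G4 forced: G1=0, G2=0, G3=0, G4=0 [inverted output].
So Y = 0. (Without the fault it would be 1.)

0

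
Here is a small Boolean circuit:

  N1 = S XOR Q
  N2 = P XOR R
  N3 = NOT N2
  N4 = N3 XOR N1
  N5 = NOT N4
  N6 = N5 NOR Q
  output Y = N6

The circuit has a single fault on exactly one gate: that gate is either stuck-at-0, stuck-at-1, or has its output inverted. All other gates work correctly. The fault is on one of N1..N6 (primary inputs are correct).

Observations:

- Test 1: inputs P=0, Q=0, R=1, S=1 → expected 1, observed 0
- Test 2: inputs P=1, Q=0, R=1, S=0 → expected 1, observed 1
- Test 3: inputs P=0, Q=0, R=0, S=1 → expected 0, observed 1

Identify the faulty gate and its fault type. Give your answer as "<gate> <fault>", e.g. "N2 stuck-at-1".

N1 stuck-at-0

Fault-free values for test 1 (P=0, Q=0, R=1, S=1): N1=1, N2=1, N3=0, N4=1, N5=0, N6=1, giving Y=1. Observed 0.
Test 1: faults giving observed 0 are {N1 stuck-at-0, N1 inverted output, N2 stuck-at-0, N2 inverted output, N3 stuck-at-1, N3 inverted output, N4 stuck-at-0, N4 inverted output, N5 stuck-at-1, N5 inverted output, N6 stuck-at-0, N6 inverted output}.
Test 2 (P=1, Q=0, R=1, S=0): fault-free N1=0, N2=0, N3=1, N4=1, N5=0, N6=1 → 1; observed 1. Eliminates N1 inverted output, N2 inverted output, N3 inverted output, N4 stuck-at-0, N4 inverted output, N5 stuck-at-1, N5 inverted output, N6 stuck-at-0, N6 inverted output.
Test 3 (P=0, Q=0, R=0, S=1): fault-free N1=1, N2=0, N3=1, N4=0, N5=1, N6=0 → 0; observed 1. Eliminates N2 stuck-at-0, N3 stuck-at-1.
Only N1 stuck-at-0 is consistent with every test.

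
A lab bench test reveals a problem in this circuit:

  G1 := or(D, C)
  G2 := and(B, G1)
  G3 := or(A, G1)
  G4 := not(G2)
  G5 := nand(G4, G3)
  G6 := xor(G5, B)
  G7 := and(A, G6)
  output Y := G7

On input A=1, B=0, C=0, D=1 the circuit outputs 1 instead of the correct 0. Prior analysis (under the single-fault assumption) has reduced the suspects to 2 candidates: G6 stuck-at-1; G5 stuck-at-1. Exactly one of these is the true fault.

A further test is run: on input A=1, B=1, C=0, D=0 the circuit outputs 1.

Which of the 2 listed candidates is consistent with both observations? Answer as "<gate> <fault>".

G6 stuck-at-1

Evaluate each candidate on input A=1, B=1, C=0, D=0:
  G6 stuck-at-1: G1=0, G2=0, G3=1, G4=1, G5=0, G6=1 [stuck-at-1], G7=1 → 1 — matches
  G5 stuck-at-1: G1=0, G2=0, G3=1, G4=1, G5=1 [stuck-at-1], G6=0, G7=0 → 0 — eliminated
Only G6 stuck-at-1 reproduces the observed 1.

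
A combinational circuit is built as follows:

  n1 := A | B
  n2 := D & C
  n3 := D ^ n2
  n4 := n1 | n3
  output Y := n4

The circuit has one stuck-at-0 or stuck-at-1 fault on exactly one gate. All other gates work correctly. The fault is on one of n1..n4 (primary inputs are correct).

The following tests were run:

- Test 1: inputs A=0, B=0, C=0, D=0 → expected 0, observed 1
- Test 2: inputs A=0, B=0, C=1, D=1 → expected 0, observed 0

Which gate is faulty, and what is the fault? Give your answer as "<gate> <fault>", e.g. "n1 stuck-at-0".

n2 stuck-at-1

Fault-free values for test 1 (A=0, B=0, C=0, D=0): n1=0, n2=0, n3=0, n4=0, giving Y=0. Observed 1.
Test 1: faults giving observed 1 are {n1 stuck-at-1, n2 stuck-at-1, n3 stuck-at-1, n4 stuck-at-1}.
Test 2 (A=0, B=0, C=1, D=1): fault-free n1=0, n2=1, n3=0, n4=0 → 0; observed 0. Eliminates n1 stuck-at-1, n3 stuck-at-1, n4 stuck-at-1.
Only n2 stuck-at-1 is consistent with every test.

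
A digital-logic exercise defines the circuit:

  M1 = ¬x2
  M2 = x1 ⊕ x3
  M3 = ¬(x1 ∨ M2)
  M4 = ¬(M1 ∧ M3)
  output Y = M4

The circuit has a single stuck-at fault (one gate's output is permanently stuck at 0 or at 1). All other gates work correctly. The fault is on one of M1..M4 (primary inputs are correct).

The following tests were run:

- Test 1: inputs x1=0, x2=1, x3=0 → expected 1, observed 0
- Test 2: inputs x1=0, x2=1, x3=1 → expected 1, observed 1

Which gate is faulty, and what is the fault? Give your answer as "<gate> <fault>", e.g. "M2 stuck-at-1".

M1 stuck-at-1

Fault-free values for test 1 (x1=0, x2=1, x3=0): M1=0, M2=0, M3=1, M4=1, giving Y=1. Observed 0.
Test 1: faults giving observed 0 are {M1 stuck-at-1, M4 stuck-at-0}.
Test 2 (x1=0, x2=1, x3=1): fault-free M1=0, M2=1, M3=0, M4=1 → 1; observed 1. Eliminates M4 stuck-at-0.
Only M1 stuck-at-1 is consistent with every test.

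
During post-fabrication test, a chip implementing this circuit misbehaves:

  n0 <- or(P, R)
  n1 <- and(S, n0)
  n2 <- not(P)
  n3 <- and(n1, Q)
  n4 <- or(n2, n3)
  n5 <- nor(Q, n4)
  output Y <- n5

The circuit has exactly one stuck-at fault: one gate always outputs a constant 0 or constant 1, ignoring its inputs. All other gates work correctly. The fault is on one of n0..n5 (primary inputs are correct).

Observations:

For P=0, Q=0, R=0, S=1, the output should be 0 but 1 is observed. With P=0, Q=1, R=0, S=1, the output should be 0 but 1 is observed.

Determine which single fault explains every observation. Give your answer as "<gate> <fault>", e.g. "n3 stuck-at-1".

n5 stuck-at-1

Fault-free values for test 1 (P=0, Q=0, R=0, S=1): n0=0, n1=0, n2=1, n3=0, n4=1, n5=0, giving Y=0. Observed 1.
Test 1: faults giving observed 1 are {n2 stuck-at-0, n4 stuck-at-0, n5 stuck-at-1}.
Test 2 (P=0, Q=1, R=0, S=1): fault-free n0=0, n1=0, n2=1, n3=0, n4=1, n5=0 → 0; observed 1. Eliminates n2 stuck-at-0, n4 stuck-at-0.
Only n5 stuck-at-1 is consistent with every test.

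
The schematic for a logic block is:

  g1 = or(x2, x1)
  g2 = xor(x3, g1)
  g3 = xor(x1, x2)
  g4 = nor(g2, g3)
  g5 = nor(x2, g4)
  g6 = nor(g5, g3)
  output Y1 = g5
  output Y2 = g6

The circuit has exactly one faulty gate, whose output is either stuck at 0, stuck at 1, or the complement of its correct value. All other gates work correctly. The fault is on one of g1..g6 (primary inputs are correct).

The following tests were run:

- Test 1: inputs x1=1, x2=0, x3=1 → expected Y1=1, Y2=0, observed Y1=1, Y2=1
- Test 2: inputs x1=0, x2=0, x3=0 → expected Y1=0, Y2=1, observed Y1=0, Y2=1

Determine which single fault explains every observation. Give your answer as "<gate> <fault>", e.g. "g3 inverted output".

g6 stuck-at-1

Fault-free values for test 1 (x1=1, x2=0, x3=1): g1=1, g2=0, g3=1, g4=0, g5=1, g6=0, giving Y1=1, Y2=0. Observed Y1=1, Y2=1.
Test 1: faults giving observed Y1=1, Y2=1 are {g6 stuck-at-1, g6 inverted output}.
Test 2 (x1=0, x2=0, x3=0): fault-free g1=0, g2=0, g3=0, g4=1, g5=0, g6=1 → Y1=0, Y2=1; observed Y1=0, Y2=1. Eliminates g6 inverted output.
Only g6 stuck-at-1 is consistent with every test.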